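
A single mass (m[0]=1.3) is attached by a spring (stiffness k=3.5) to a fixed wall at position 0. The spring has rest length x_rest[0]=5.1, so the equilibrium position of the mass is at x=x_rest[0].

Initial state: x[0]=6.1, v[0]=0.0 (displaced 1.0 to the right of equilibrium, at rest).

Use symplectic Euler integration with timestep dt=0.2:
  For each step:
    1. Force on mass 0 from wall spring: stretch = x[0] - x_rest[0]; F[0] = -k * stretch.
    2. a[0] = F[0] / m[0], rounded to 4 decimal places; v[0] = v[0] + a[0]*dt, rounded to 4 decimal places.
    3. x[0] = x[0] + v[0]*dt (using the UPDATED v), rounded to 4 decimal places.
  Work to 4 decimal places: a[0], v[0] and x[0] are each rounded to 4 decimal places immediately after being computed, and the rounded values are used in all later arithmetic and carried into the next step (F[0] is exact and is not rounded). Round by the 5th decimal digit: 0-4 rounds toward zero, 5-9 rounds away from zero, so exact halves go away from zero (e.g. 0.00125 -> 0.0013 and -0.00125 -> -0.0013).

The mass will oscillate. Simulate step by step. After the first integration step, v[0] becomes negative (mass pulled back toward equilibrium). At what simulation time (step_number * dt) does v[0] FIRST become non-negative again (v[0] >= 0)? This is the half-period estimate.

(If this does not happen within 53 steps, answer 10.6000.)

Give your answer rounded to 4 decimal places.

Answer: 2.0000

Derivation:
Step 0: x=[6.1000] v=[0.0000]
Step 1: x=[5.9923] v=[-0.5385]
Step 2: x=[5.7885] v=[-1.0190]
Step 3: x=[5.5106] v=[-1.3897]
Step 4: x=[5.1884] v=[-1.6108]
Step 5: x=[4.8567] v=[-1.6584]
Step 6: x=[4.5512] v=[-1.5274]
Step 7: x=[4.3048] v=[-1.2319]
Step 8: x=[4.1441] v=[-0.8037]
Step 9: x=[4.0863] v=[-0.2890]
Step 10: x=[4.1377] v=[0.2568]
First v>=0 after going negative at step 10, time=2.0000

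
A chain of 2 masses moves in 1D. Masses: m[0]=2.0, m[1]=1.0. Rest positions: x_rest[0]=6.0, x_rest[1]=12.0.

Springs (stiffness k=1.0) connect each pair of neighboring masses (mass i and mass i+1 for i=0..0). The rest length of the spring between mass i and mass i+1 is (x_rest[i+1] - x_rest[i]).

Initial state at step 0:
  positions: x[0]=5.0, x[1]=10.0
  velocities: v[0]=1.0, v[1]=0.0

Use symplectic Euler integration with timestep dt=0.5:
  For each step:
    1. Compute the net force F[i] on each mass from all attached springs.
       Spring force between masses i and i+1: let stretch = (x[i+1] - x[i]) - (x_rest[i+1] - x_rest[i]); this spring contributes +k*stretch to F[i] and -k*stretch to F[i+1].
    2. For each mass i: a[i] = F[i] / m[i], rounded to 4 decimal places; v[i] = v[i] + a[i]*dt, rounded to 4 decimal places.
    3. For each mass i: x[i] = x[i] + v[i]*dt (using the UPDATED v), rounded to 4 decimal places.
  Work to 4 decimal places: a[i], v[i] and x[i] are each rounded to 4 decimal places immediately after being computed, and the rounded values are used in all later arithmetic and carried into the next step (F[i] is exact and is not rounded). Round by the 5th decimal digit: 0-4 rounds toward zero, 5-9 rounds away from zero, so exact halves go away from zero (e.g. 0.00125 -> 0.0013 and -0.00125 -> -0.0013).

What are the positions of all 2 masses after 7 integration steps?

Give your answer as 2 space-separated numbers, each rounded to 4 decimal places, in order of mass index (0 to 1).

Answer: 6.7168 13.5676

Derivation:
Step 0: x=[5.0000 10.0000] v=[1.0000 0.0000]
Step 1: x=[5.3750 10.2500] v=[0.7500 0.5000]
Step 2: x=[5.6094 10.7813] v=[0.4688 1.0625]
Step 3: x=[5.7403 11.5196] v=[0.2618 1.4766]
Step 4: x=[5.8436 12.3131] v=[0.2066 1.5870]
Step 5: x=[6.0056 12.9893] v=[0.3240 1.3523]
Step 6: x=[6.2906 13.4196] v=[0.5700 0.8605]
Step 7: x=[6.7168 13.5676] v=[0.8523 0.2960]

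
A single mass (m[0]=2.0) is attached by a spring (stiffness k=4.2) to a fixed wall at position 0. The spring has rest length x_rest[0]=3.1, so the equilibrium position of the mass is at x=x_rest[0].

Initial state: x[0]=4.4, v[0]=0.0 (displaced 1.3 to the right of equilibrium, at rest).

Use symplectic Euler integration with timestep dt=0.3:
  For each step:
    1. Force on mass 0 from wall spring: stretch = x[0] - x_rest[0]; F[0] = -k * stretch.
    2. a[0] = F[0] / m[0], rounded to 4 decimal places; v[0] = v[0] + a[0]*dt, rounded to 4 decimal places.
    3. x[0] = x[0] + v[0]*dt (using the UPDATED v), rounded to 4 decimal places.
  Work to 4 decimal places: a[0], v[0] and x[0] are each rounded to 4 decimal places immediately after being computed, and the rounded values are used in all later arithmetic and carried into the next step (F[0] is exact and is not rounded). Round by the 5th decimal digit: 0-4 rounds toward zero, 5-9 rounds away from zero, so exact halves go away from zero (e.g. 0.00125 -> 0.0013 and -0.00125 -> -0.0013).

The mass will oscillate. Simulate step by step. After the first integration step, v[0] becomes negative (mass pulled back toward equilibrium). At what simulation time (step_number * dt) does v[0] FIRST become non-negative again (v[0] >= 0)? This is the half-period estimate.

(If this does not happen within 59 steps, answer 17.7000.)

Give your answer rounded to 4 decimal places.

Answer: 2.4000

Derivation:
Step 0: x=[4.4000] v=[0.0000]
Step 1: x=[4.1543] v=[-0.8190]
Step 2: x=[3.7093] v=[-1.4832]
Step 3: x=[3.1492] v=[-1.8671]
Step 4: x=[2.5798] v=[-1.8981]
Step 5: x=[2.1087] v=[-1.5704]
Step 6: x=[1.8249] v=[-0.9459]
Step 7: x=[1.7821] v=[-0.1426]
Step 8: x=[1.9884] v=[0.6877]
First v>=0 after going negative at step 8, time=2.4000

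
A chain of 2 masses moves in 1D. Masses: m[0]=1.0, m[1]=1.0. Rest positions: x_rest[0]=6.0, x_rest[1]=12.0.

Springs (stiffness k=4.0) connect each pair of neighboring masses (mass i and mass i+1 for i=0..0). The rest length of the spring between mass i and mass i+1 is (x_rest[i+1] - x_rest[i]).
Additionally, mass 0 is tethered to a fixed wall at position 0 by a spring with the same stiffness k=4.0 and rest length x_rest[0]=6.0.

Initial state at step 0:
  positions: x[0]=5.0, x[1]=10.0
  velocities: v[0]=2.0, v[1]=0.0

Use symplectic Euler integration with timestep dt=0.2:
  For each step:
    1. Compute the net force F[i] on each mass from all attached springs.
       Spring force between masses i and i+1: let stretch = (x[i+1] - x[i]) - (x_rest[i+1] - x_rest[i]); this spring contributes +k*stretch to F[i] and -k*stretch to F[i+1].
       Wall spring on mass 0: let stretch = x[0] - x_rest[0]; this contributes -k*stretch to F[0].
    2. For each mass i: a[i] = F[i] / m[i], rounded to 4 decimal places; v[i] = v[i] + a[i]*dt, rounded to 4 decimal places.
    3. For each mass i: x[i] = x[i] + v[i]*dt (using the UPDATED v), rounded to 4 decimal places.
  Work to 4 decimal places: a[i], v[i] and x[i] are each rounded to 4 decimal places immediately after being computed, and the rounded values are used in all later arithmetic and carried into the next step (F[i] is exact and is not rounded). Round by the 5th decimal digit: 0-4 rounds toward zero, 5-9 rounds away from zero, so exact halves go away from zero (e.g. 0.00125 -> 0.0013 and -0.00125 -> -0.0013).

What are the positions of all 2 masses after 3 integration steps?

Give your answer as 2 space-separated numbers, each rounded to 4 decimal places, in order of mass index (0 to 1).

Step 0: x=[5.0000 10.0000] v=[2.0000 0.0000]
Step 1: x=[5.4000 10.1600] v=[2.0000 0.8000]
Step 2: x=[5.6976 10.5184] v=[1.4880 1.7920]
Step 3: x=[5.8549 11.0655] v=[0.7866 2.7354]

Answer: 5.8549 11.0655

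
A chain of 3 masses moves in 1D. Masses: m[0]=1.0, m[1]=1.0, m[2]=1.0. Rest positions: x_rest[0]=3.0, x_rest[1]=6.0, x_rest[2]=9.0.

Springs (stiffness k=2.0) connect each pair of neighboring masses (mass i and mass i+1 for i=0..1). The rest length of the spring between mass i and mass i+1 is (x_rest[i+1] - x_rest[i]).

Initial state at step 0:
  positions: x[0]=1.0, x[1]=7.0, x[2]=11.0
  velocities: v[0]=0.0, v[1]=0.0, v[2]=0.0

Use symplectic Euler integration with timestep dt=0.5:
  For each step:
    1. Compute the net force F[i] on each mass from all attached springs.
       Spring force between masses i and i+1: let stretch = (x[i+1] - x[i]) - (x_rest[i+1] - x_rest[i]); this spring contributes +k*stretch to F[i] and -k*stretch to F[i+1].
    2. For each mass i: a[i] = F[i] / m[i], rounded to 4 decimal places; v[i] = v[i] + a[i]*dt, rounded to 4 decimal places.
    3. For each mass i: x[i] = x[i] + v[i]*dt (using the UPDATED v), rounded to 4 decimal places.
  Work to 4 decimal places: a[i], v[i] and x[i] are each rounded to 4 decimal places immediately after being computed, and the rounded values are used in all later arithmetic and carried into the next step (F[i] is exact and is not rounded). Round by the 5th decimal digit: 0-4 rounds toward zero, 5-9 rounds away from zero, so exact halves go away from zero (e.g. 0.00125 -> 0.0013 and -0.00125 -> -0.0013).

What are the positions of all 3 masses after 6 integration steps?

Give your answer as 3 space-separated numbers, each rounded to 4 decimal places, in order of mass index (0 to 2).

Answer: 3.6407 5.7813 9.5782

Derivation:
Step 0: x=[1.0000 7.0000 11.0000] v=[0.0000 0.0000 0.0000]
Step 1: x=[2.5000 6.0000 10.5000] v=[3.0000 -2.0000 -1.0000]
Step 2: x=[4.2500 5.5000 9.2500] v=[3.5000 -1.0000 -2.5000]
Step 3: x=[5.1250 6.2500 7.6250] v=[1.7500 1.5000 -3.2500]
Step 4: x=[5.0625 7.1250 6.8125] v=[-0.1250 1.7500 -1.6250]
Step 5: x=[4.5313 6.8125 7.6563] v=[-1.0625 -0.6250 1.6875]
Step 6: x=[3.6407 5.7813 9.5782] v=[-1.7813 -2.0624 3.8437]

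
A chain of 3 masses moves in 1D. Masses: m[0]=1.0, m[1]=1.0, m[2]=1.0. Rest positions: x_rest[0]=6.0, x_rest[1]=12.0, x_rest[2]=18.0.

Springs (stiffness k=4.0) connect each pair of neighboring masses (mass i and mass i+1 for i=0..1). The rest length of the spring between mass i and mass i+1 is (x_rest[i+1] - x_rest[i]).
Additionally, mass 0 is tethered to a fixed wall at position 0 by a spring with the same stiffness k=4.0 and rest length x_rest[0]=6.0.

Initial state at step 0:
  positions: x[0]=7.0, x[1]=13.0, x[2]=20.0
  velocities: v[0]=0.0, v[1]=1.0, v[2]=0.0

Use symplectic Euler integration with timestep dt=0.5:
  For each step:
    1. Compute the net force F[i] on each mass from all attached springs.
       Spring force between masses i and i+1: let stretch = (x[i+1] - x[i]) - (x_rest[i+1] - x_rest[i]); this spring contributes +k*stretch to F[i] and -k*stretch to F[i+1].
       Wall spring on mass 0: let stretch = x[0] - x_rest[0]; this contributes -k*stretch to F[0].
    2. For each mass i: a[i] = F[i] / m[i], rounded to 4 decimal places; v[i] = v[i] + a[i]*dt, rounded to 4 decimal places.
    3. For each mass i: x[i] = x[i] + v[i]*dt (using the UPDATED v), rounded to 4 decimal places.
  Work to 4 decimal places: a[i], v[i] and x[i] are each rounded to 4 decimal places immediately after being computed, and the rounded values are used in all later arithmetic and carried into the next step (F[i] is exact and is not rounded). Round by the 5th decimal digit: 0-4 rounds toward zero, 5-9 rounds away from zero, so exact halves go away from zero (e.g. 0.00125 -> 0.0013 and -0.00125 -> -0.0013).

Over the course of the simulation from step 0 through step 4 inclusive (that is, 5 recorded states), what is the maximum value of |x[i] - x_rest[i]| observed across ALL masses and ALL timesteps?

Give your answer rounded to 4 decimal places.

Answer: 2.5000

Derivation:
Step 0: x=[7.0000 13.0000 20.0000] v=[0.0000 1.0000 0.0000]
Step 1: x=[6.0000 14.5000 19.0000] v=[-2.0000 3.0000 -2.0000]
Step 2: x=[7.5000 12.0000 19.5000] v=[3.0000 -5.0000 1.0000]
Step 3: x=[6.0000 12.5000 18.5000] v=[-3.0000 1.0000 -2.0000]
Step 4: x=[5.0000 12.5000 17.5000] v=[-2.0000 0.0000 -2.0000]
Max displacement = 2.5000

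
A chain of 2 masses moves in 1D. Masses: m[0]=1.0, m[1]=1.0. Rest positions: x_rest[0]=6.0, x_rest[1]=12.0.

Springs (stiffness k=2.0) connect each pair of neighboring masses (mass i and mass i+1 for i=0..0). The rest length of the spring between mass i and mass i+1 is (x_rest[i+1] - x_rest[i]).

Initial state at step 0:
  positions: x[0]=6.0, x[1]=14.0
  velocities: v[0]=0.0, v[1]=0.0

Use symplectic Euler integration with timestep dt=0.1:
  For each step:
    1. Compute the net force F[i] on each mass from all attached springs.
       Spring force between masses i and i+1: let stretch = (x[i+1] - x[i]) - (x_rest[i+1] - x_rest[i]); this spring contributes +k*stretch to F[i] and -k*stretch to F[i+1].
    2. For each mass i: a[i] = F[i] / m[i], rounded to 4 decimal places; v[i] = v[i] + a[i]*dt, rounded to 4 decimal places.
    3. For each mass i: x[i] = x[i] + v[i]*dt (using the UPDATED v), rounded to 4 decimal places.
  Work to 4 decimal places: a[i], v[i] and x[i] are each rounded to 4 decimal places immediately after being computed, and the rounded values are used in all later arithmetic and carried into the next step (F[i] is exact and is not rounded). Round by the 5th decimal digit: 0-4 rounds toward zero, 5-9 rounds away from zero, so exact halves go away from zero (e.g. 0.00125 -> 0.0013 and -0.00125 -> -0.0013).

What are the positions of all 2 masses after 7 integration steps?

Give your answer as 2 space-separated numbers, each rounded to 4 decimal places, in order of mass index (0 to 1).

Step 0: x=[6.0000 14.0000] v=[0.0000 0.0000]
Step 1: x=[6.0400 13.9600] v=[0.4000 -0.4000]
Step 2: x=[6.1184 13.8816] v=[0.7840 -0.7840]
Step 3: x=[6.2321 13.7679] v=[1.1366 -1.1366]
Step 4: x=[6.3765 13.6235] v=[1.4438 -1.4438]
Step 5: x=[6.5458 13.4542] v=[1.6932 -1.6932]
Step 6: x=[6.7333 13.2667] v=[1.8749 -1.8749]
Step 7: x=[6.9315 13.0685] v=[1.9816 -1.9816]

Answer: 6.9315 13.0685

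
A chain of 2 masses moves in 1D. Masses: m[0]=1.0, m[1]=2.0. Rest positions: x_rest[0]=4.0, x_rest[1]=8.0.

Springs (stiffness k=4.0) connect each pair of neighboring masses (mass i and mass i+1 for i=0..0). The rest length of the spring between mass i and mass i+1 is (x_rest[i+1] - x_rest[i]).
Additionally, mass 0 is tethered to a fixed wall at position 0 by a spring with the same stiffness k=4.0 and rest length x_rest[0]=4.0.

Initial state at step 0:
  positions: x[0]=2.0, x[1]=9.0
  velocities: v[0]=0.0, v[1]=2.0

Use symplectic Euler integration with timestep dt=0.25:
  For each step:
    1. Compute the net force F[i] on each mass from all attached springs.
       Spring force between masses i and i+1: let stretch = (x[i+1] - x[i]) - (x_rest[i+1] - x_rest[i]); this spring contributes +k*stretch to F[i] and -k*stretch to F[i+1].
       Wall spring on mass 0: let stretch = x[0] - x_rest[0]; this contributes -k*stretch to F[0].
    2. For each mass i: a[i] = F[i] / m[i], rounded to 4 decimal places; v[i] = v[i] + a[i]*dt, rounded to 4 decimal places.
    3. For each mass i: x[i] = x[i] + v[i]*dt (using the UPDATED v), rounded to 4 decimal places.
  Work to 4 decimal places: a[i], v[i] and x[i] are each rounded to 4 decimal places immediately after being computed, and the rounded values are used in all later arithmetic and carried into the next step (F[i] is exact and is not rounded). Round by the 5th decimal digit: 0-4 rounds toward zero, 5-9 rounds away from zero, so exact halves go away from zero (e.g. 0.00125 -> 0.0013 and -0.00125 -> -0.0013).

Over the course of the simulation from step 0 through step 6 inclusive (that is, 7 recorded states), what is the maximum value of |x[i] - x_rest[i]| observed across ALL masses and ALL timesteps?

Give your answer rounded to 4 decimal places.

Answer: 3.1821

Derivation:
Step 0: x=[2.0000 9.0000] v=[0.0000 2.0000]
Step 1: x=[3.2500 9.1250] v=[5.0000 0.5000]
Step 2: x=[5.1563 9.0156] v=[7.6250 -0.4375]
Step 3: x=[6.7383 8.9238] v=[6.3280 -0.3672]
Step 4: x=[7.1821 9.0588] v=[1.7752 0.5401]
Step 5: x=[6.2996 9.4593] v=[-3.5302 1.6018]
Step 6: x=[4.6321 9.9648] v=[-6.6701 2.0220]
Max displacement = 3.1821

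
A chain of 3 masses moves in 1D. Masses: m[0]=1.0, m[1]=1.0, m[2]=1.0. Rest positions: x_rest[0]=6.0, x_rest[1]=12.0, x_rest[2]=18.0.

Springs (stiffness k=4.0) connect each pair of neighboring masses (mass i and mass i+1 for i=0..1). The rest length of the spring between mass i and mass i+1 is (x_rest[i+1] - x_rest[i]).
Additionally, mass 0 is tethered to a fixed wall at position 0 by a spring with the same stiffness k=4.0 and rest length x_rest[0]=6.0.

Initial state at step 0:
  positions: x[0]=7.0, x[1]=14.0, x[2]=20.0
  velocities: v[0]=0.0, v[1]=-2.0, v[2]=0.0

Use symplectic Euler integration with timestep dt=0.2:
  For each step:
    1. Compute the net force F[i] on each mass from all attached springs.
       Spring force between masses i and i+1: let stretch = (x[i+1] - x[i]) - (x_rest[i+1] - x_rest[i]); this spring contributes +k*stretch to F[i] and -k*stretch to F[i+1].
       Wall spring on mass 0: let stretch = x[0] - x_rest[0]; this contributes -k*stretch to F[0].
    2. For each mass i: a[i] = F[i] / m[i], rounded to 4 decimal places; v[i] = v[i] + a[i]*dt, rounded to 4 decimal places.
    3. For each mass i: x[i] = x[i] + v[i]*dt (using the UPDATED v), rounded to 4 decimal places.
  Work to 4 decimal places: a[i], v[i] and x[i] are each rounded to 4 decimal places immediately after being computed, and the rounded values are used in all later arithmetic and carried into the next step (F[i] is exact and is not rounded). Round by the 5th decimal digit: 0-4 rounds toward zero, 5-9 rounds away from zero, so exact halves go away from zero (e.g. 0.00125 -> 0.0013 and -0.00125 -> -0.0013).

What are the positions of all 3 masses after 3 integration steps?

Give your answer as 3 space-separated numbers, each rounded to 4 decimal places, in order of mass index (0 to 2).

Answer: 6.6733 12.5220 19.6590

Derivation:
Step 0: x=[7.0000 14.0000 20.0000] v=[0.0000 -2.0000 0.0000]
Step 1: x=[7.0000 13.4400 20.0000] v=[0.0000 -2.8000 0.0000]
Step 2: x=[6.9104 12.8992 19.9104] v=[-0.4480 -2.7040 -0.4480]
Step 3: x=[6.6733 12.5220 19.6590] v=[-1.1853 -1.8861 -1.2570]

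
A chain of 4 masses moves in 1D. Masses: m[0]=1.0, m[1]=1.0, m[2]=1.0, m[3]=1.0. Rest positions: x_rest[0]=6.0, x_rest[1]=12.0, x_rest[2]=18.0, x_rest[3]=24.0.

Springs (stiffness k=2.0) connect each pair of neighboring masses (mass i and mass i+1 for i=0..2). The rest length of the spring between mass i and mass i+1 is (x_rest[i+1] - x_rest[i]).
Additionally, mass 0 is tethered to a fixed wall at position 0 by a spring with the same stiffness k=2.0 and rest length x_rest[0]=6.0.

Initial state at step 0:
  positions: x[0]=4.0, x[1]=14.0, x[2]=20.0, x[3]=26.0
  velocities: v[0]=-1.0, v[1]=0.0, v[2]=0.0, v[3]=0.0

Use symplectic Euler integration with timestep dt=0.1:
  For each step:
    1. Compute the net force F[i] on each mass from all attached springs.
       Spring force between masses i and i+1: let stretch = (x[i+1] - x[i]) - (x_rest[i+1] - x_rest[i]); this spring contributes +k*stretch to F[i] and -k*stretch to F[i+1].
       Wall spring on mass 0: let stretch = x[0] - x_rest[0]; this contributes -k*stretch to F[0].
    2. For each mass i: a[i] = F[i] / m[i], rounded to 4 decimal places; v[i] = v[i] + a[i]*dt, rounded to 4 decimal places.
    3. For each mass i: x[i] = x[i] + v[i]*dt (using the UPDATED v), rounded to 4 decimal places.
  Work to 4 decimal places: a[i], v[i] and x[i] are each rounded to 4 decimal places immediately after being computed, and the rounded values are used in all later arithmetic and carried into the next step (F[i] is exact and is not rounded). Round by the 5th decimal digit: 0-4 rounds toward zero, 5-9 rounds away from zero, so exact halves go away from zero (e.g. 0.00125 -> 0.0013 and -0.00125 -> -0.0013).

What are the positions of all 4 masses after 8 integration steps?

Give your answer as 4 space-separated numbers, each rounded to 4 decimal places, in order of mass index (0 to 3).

Step 0: x=[4.0000 14.0000 20.0000 26.0000] v=[-1.0000 0.0000 0.0000 0.0000]
Step 1: x=[4.0200 13.9200 20.0000 26.0000] v=[0.2000 -0.8000 0.0000 0.0000]
Step 2: x=[4.1576 13.7636 19.9984 26.0000] v=[1.3760 -1.5640 -0.0160 0.0000]
Step 3: x=[4.4042 13.5398 19.9921 26.0000] v=[2.4657 -2.2382 -0.0626 -0.0003]
Step 4: x=[4.7454 13.2623 19.9770 25.9998] v=[3.4120 -2.7749 -0.1515 -0.0019]
Step 5: x=[5.1620 12.9488 19.9480 25.9992] v=[4.1663 -3.1353 -0.2899 -0.0065]
Step 6: x=[5.6311 12.6195 19.9001 25.9975] v=[4.6913 -3.2928 -0.4795 -0.0167]
Step 7: x=[6.1274 12.2961 19.8285 25.9939] v=[4.9628 -3.2344 -0.7161 -0.0362]
Step 8: x=[6.6245 11.9999 19.7296 25.9870] v=[4.9711 -2.9617 -0.9895 -0.0693]

Answer: 6.6245 11.9999 19.7296 25.9870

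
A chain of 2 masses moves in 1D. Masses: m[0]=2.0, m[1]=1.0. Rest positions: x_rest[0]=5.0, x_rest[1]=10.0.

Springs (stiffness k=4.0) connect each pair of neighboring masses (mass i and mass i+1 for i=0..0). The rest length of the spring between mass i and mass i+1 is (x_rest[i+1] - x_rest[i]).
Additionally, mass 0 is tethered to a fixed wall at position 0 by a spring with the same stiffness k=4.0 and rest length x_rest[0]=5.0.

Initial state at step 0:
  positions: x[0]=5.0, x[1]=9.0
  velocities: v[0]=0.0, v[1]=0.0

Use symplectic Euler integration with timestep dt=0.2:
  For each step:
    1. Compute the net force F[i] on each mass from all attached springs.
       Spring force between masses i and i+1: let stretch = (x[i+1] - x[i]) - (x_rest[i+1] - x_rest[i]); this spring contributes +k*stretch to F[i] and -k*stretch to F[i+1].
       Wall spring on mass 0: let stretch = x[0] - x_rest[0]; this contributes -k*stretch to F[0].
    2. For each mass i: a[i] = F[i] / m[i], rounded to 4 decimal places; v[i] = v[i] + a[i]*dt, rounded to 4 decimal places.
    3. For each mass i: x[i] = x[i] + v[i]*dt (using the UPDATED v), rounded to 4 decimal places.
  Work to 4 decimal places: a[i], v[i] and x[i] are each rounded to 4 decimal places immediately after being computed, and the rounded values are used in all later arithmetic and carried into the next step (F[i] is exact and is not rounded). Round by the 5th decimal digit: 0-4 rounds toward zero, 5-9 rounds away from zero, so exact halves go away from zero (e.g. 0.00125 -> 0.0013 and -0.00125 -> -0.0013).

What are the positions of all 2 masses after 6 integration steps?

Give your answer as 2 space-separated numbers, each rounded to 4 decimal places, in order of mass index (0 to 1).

Step 0: x=[5.0000 9.0000] v=[0.0000 0.0000]
Step 1: x=[4.9200 9.1600] v=[-0.4000 0.8000]
Step 2: x=[4.7856 9.4416] v=[-0.6720 1.4080]
Step 3: x=[4.6408 9.7782] v=[-0.7238 1.6832]
Step 4: x=[4.5358 10.0929] v=[-0.5252 1.5733]
Step 5: x=[4.5125 10.3184] v=[-0.1167 1.1276]
Step 6: x=[4.5926 10.4150] v=[0.4007 0.4829]

Answer: 4.5926 10.4150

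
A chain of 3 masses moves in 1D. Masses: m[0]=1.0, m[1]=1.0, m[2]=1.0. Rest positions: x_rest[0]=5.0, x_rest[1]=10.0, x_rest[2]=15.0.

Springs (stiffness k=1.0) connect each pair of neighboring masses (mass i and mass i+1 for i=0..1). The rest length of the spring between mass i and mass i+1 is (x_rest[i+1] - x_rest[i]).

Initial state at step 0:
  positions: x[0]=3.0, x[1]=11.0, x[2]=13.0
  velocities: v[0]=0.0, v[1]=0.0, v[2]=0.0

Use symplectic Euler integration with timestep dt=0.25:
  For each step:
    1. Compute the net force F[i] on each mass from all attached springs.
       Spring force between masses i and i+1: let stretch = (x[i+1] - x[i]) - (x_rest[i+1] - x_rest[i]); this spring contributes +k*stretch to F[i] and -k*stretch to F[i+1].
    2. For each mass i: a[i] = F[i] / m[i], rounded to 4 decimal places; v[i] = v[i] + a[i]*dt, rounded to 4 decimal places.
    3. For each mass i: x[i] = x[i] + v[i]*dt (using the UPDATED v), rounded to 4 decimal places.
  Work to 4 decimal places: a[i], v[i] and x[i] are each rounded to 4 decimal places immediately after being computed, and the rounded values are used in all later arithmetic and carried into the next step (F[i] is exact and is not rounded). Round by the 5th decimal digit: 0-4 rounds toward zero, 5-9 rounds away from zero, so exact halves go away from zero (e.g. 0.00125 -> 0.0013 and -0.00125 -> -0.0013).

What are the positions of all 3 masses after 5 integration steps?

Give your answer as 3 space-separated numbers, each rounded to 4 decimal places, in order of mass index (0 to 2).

Step 0: x=[3.0000 11.0000 13.0000] v=[0.0000 0.0000 0.0000]
Step 1: x=[3.1875 10.6250 13.1875] v=[0.7500 -1.5000 0.7500]
Step 2: x=[3.5274 9.9453 13.5274] v=[1.3594 -2.7188 1.3594]
Step 3: x=[3.9559 9.0884 13.9559] v=[1.7139 -3.4278 1.7139]
Step 4: x=[4.3927 8.2149 14.3927] v=[1.7470 -3.4941 1.7470]
Step 5: x=[4.7559 7.4886 14.7559] v=[1.4526 -2.9052 1.4526]

Answer: 4.7559 7.4886 14.7559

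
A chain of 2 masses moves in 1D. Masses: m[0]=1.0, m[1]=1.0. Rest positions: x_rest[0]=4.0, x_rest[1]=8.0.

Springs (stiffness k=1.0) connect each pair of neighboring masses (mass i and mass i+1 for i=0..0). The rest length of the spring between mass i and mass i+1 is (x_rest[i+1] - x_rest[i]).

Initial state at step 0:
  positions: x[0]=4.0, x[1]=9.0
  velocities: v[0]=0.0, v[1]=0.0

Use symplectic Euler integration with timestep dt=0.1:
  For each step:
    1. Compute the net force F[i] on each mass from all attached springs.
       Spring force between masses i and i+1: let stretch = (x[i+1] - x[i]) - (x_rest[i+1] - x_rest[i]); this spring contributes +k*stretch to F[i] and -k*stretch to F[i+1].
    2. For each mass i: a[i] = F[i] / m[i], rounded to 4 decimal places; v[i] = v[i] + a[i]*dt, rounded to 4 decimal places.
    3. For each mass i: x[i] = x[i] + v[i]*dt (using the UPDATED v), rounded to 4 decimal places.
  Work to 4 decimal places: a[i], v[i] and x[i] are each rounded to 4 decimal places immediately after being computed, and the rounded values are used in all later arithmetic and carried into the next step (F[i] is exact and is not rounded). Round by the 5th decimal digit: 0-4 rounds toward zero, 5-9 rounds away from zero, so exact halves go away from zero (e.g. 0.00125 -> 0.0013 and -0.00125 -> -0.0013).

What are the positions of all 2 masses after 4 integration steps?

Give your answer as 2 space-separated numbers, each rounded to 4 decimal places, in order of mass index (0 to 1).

Step 0: x=[4.0000 9.0000] v=[0.0000 0.0000]
Step 1: x=[4.0100 8.9900] v=[0.1000 -0.1000]
Step 2: x=[4.0298 8.9702] v=[0.1980 -0.1980]
Step 3: x=[4.0590 8.9410] v=[0.2920 -0.2920]
Step 4: x=[4.0970 8.9030] v=[0.3802 -0.3802]

Answer: 4.0970 8.9030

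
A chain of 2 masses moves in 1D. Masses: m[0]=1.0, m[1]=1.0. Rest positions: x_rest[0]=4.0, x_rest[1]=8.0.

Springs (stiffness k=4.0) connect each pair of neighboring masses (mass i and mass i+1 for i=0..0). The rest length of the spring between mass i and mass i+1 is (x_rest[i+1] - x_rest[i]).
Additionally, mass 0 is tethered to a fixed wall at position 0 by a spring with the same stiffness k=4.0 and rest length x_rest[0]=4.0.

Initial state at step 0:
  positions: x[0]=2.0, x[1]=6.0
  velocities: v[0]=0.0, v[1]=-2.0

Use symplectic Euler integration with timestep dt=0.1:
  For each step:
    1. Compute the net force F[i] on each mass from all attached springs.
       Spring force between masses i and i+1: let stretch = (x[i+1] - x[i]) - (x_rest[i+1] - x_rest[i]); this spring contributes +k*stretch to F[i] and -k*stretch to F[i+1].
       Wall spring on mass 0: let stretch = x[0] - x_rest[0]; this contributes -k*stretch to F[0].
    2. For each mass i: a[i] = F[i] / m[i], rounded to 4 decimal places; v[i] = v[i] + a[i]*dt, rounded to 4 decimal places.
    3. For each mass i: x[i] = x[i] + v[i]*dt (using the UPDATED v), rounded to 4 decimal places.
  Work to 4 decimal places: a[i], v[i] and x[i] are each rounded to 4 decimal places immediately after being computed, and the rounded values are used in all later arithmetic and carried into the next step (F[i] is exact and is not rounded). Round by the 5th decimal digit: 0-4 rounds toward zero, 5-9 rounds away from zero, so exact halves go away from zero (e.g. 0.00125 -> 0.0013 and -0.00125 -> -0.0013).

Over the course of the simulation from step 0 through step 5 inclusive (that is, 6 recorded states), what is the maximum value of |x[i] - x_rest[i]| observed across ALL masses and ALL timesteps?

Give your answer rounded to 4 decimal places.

Answer: 2.7513

Derivation:
Step 0: x=[2.0000 6.0000] v=[0.0000 -2.0000]
Step 1: x=[2.0800 5.8000] v=[0.8000 -2.0000]
Step 2: x=[2.2256 5.6112] v=[1.4560 -1.8880]
Step 3: x=[2.4176 5.4470] v=[1.9200 -1.6422]
Step 4: x=[2.6341 5.3216] v=[2.1647 -1.2540]
Step 5: x=[2.8527 5.2487] v=[2.1861 -0.7290]
Max displacement = 2.7513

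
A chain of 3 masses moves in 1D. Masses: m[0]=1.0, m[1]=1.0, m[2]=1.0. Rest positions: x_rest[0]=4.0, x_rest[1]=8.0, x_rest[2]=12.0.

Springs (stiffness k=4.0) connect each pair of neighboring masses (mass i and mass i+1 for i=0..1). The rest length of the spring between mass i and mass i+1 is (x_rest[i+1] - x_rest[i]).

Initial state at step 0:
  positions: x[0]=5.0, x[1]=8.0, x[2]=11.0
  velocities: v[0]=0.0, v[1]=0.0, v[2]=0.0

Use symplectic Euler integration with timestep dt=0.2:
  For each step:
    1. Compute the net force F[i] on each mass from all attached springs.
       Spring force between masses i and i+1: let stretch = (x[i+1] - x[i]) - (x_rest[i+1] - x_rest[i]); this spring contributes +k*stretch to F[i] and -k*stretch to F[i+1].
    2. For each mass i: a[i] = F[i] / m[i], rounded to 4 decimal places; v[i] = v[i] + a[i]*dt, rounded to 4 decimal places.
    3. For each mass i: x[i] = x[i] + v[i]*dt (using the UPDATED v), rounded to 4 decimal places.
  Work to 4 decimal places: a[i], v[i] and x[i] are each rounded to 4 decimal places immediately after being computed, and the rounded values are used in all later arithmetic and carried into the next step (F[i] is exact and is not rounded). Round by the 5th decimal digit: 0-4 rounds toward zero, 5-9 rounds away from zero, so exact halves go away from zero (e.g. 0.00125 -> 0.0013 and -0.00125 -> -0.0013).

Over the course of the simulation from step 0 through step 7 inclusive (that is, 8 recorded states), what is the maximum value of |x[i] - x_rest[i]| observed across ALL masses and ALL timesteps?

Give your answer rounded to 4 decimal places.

Step 0: x=[5.0000 8.0000 11.0000] v=[0.0000 0.0000 0.0000]
Step 1: x=[4.8400 8.0000 11.1600] v=[-0.8000 0.0000 0.8000]
Step 2: x=[4.5456 8.0000 11.4544] v=[-1.4720 0.0000 1.4720]
Step 3: x=[4.1639 8.0000 11.8361] v=[-1.9085 0.0000 1.9085]
Step 4: x=[3.7560 8.0000 12.2440] v=[-2.0396 0.0000 2.0396]
Step 5: x=[3.3871 8.0000 12.6129] v=[-1.8444 0.0000 1.8444]
Step 6: x=[3.1163 8.0000 12.8837] v=[-1.3541 0.0000 1.3541]
Step 7: x=[2.9869 8.0000 13.0131] v=[-0.6471 0.0000 0.6471]
Max displacement = 1.0131

Answer: 1.0131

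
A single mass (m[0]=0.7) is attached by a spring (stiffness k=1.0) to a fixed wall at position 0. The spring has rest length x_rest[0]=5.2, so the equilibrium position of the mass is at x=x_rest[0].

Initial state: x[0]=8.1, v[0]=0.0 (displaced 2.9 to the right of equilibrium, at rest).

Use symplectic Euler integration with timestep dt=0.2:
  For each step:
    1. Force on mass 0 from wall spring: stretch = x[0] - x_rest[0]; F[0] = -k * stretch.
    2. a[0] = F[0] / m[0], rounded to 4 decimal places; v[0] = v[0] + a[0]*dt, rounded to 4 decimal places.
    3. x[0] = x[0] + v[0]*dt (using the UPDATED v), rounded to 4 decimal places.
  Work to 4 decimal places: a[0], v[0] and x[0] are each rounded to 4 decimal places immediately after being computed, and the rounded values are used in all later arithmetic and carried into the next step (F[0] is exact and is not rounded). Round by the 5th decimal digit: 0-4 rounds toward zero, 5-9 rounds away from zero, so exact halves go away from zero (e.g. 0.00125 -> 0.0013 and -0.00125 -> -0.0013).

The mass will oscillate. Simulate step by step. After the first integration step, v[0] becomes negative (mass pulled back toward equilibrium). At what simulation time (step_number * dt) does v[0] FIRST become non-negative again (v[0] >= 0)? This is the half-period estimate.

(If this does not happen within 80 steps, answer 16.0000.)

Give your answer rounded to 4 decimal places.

Answer: 2.8000

Derivation:
Step 0: x=[8.1000] v=[0.0000]
Step 1: x=[7.9343] v=[-0.8286]
Step 2: x=[7.6123] v=[-1.6098]
Step 3: x=[7.1525] v=[-2.2990]
Step 4: x=[6.5811] v=[-2.8569]
Step 5: x=[5.9308] v=[-3.2515]
Step 6: x=[5.2387] v=[-3.4603]
Step 7: x=[4.5444] v=[-3.4714]
Step 8: x=[3.8876] v=[-3.2841]
Step 9: x=[3.3058] v=[-2.9091]
Step 10: x=[2.8322] v=[-2.3679]
Step 11: x=[2.4939] v=[-1.6914]
Step 12: x=[2.3103] v=[-0.9182]
Step 13: x=[2.2918] v=[-0.0926]
Step 14: x=[2.4395] v=[0.7383]
First v>=0 after going negative at step 14, time=2.8000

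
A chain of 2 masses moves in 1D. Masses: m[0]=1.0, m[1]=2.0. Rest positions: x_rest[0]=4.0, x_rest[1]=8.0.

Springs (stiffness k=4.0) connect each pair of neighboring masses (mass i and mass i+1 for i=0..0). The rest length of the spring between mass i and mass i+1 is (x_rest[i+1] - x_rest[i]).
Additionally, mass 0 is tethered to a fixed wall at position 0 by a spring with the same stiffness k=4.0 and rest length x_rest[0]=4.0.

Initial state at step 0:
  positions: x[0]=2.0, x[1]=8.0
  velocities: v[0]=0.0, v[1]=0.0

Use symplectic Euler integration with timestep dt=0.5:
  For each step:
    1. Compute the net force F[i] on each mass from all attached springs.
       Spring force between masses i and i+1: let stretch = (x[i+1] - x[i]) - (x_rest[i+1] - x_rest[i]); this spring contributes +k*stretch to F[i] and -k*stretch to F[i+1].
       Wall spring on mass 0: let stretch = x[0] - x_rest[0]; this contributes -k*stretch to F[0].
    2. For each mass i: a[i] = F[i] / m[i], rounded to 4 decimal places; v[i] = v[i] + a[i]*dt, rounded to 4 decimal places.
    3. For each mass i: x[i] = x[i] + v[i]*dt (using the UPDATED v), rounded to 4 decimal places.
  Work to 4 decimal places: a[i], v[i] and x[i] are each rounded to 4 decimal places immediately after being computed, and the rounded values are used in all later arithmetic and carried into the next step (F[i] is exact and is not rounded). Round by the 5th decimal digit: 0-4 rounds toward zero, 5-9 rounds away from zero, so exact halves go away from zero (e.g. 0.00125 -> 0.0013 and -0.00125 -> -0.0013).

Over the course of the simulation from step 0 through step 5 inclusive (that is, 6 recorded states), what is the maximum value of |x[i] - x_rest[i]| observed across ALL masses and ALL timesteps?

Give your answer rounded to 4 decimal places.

Step 0: x=[2.0000 8.0000] v=[0.0000 0.0000]
Step 1: x=[6.0000 7.0000] v=[8.0000 -2.0000]
Step 2: x=[5.0000 7.5000] v=[-2.0000 1.0000]
Step 3: x=[1.5000 8.7500] v=[-7.0000 2.5000]
Step 4: x=[3.7500 8.3750] v=[4.5000 -0.7500]
Step 5: x=[6.8750 7.6875] v=[6.2500 -1.3750]
Max displacement = 2.8750

Answer: 2.8750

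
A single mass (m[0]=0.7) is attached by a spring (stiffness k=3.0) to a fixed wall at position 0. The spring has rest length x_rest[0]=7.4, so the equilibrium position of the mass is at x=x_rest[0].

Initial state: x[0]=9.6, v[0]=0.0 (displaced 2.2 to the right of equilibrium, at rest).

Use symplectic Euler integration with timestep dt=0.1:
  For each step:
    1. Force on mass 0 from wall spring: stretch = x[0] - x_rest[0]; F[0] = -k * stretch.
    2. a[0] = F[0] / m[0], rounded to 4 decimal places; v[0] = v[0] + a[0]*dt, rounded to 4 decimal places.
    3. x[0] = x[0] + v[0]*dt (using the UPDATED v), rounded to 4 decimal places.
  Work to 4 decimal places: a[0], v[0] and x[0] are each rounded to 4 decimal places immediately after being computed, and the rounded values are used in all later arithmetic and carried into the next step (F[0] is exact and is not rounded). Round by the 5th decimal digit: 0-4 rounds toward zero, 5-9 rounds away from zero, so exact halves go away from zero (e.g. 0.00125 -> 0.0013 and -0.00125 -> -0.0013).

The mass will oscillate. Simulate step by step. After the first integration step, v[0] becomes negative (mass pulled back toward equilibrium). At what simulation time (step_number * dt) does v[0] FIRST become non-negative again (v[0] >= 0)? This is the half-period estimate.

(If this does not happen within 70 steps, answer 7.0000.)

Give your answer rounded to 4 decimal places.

Answer: 1.6000

Derivation:
Step 0: x=[9.6000] v=[0.0000]
Step 1: x=[9.5057] v=[-0.9429]
Step 2: x=[9.3212] v=[-1.8453]
Step 3: x=[9.0543] v=[-2.6687]
Step 4: x=[8.7165] v=[-3.3777]
Step 5: x=[8.3223] v=[-3.9419]
Step 6: x=[7.8886] v=[-4.3372]
Step 7: x=[7.4339] v=[-4.5466]
Step 8: x=[6.9778] v=[-4.5611]
Step 9: x=[6.5398] v=[-4.3802]
Step 10: x=[6.1387] v=[-4.0115]
Step 11: x=[5.7916] v=[-3.4709]
Step 12: x=[5.5134] v=[-2.7816]
Step 13: x=[5.3161] v=[-1.9731]
Step 14: x=[5.2081] v=[-1.0800]
Step 15: x=[5.1940] v=[-0.1406]
Step 16: x=[5.2745] v=[0.8048]
First v>=0 after going negative at step 16, time=1.6000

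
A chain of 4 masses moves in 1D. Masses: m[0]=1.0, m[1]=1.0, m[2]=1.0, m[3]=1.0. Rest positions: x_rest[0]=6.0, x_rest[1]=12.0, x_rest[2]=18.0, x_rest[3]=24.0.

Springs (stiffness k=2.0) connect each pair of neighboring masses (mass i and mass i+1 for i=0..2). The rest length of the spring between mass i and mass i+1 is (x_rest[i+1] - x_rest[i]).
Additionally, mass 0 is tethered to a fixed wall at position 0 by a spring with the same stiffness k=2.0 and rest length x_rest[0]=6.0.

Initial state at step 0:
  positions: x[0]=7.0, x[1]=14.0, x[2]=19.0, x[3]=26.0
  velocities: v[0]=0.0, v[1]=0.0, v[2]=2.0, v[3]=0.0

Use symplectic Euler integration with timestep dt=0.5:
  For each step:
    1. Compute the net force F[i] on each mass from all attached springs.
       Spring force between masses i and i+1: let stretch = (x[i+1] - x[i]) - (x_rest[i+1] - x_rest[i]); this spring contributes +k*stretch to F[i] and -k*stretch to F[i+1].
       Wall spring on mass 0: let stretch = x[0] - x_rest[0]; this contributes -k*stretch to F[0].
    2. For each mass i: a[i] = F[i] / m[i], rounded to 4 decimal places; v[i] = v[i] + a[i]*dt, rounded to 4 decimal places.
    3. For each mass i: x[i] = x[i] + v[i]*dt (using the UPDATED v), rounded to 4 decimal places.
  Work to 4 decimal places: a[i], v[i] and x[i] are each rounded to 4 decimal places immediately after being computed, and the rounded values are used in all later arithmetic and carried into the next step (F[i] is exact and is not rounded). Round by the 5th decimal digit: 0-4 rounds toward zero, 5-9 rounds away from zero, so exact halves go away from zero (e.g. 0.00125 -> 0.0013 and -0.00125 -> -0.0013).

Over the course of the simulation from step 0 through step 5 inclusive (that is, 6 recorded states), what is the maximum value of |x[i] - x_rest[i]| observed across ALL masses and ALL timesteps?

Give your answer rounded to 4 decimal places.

Step 0: x=[7.0000 14.0000 19.0000 26.0000] v=[0.0000 0.0000 2.0000 0.0000]
Step 1: x=[7.0000 13.0000 21.0000 25.5000] v=[0.0000 -2.0000 4.0000 -1.0000]
Step 2: x=[6.5000 13.0000 21.2500 25.7500] v=[-1.0000 0.0000 0.5000 0.5000]
Step 3: x=[6.0000 13.8750 19.6250 26.7500] v=[-1.0000 1.7500 -3.2500 2.0000]
Step 4: x=[6.4375 13.6875 18.6875 27.1875] v=[0.8750 -0.3750 -1.8750 0.8750]
Step 5: x=[7.2813 12.3750 19.5000 26.3750] v=[1.6875 -2.6250 1.6250 -1.6250]
Max displacement = 3.2500

Answer: 3.2500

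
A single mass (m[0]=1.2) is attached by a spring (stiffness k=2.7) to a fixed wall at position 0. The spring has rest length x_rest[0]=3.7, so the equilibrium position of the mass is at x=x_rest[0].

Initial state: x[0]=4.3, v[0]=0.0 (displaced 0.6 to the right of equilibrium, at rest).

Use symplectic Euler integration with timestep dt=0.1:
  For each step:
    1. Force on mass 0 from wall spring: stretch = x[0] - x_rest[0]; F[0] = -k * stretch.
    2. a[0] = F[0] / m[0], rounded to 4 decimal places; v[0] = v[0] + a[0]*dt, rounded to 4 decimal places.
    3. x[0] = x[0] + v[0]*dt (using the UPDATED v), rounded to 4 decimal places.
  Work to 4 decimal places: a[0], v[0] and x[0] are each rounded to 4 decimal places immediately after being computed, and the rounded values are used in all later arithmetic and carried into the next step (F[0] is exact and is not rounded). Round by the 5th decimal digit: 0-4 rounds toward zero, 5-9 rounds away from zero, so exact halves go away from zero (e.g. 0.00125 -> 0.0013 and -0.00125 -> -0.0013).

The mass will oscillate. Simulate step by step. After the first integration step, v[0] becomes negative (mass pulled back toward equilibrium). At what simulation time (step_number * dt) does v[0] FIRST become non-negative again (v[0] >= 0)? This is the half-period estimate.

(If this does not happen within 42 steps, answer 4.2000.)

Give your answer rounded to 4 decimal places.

Step 0: x=[4.3000] v=[0.0000]
Step 1: x=[4.2865] v=[-0.1350]
Step 2: x=[4.2598] v=[-0.2670]
Step 3: x=[4.2205] v=[-0.3930]
Step 4: x=[4.1695] v=[-0.5101]
Step 5: x=[4.1079] v=[-0.6157]
Step 6: x=[4.0372] v=[-0.7075]
Step 7: x=[3.9589] v=[-0.7834]
Step 8: x=[3.8747] v=[-0.8417]
Step 9: x=[3.7866] v=[-0.8810]
Step 10: x=[3.6966] v=[-0.9005]
Step 11: x=[3.6066] v=[-0.8997]
Step 12: x=[3.5187] v=[-0.8787]
Step 13: x=[3.4349] v=[-0.8379]
Step 14: x=[3.3571] v=[-0.7783]
Step 15: x=[3.2870] v=[-0.7012]
Step 16: x=[3.2262] v=[-0.6083]
Step 17: x=[3.1760] v=[-0.5017]
Step 18: x=[3.1376] v=[-0.3838]
Step 19: x=[3.1119] v=[-0.2573]
Step 20: x=[3.0994] v=[-0.1250]
Step 21: x=[3.1004] v=[0.0101]
First v>=0 after going negative at step 21, time=2.1000

Answer: 2.1000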